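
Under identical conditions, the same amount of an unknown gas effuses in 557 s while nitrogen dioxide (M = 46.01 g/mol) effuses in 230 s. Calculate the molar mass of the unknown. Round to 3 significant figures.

Using Graham's law: t_X/t_NO₂ = √(M_X/M_NO₂).
557/230 = 2.422 = √(M_X/46.01)
M_X = 46.01 × 2.422² = 46.01 × 5.865 = 270 g/mol

270 g/mol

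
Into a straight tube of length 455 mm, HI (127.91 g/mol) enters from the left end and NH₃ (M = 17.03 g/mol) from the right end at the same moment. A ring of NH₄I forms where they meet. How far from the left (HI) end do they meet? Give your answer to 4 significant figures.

121.6 mm

The fronts meet when d_HI + d_NH₃ = L with d_HI/d_NH₃ = √(M_NH₃/M_HI) (Graham's law). Here √(M_NH₃/M_HI) = √(17.03/127.91) = 0.3649.
With d_HI + d_NH₃ = 455 mm, d_NH₃ = 455/(1 + 0.3649) = 333.4 mm.
d_HI = 455 − 333.4 = 121.6 mm.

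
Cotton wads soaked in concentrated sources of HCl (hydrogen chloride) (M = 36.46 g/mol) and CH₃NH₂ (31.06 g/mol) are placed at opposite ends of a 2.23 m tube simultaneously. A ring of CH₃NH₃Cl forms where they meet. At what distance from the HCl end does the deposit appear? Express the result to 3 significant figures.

Distances travelled in equal time are proportional to diffusion rates, so d_HCl/d_CH₃NH₂ = √(M_CH₃NH₂/M_HCl) = √(31.06/36.46) = 0.9230.
With d_HCl + d_CH₃NH₂ = 2.23 m, d_CH₃NH₂ = 2.23/(1 + 0.9230) = 1.160 m.
d_HCl = 2.23 − 1.160 = 1.07 m.

1.07 m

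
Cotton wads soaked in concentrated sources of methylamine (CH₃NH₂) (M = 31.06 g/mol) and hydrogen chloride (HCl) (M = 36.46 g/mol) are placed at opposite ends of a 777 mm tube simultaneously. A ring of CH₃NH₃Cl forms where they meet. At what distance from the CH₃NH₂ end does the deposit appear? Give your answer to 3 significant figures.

Distances travelled in equal time are proportional to diffusion rates, so d_CH₃NH₂/d_HCl = √(M_HCl/M_CH₃NH₂) = √(36.46/31.06) = 1.083.
With d_CH₃NH₂ + d_HCl = 777 mm, d_HCl = 777/(1 + 1.083) = 372.9 mm.
d_CH₃NH₂ = 777 − 372.9 = 404 mm.

404 mm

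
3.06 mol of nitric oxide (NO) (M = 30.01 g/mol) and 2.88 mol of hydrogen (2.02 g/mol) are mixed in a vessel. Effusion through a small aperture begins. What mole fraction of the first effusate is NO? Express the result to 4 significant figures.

Rate_i ∝ x_i/√M_i (Graham's law weighted by mole fraction), so the effusate composition follows n_i/√M_i.
So x_NO in the escaping gas = (n_NO/√M_NO) / Σ(n_i/√M_i)
= (3.06/√30.01) / (3.06/√30.01 + 2.88/√2.02) = 0.5586/(0.5586 + 2.026) = 0.2161.

0.2161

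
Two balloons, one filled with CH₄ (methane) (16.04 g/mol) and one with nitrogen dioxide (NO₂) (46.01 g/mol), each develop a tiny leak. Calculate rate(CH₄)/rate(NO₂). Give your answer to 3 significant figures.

Graham's law gives rate_CH₄/rate_NO₂ = √(M_NO₂/M_CH₄) = √(46.01/16.04) = √2.868 = 1.69.

1.69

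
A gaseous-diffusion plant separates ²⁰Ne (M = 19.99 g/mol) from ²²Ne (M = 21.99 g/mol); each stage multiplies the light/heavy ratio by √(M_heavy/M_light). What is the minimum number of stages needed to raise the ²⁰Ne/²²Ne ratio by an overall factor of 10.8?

Single-stage factor α = √(21.99/19.99), so ln α = ½ ln(1.10005) = 0.04768.
Need α^N ≥ 10.8 ⇒ N ≥ ln(10.8) / ln α = 2.380 / 0.04768 = 49.91.
Rounding up, N = 50 stages.

50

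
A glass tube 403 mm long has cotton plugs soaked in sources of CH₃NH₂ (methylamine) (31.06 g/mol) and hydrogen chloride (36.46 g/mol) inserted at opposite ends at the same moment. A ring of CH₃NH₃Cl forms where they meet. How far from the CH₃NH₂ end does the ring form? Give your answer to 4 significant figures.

209.6 mm

The fronts meet when d_CH₃NH₂ + d_HCl = L with d_CH₃NH₂/d_HCl = √(M_HCl/M_CH₃NH₂) (Graham's law). Here √(M_HCl/M_CH₃NH₂) = √(36.46/31.06) = 1.083.
With d_CH₃NH₂ + d_HCl = 403 mm, d_HCl = 403/(1 + 1.083) = 193.4 mm.
d_CH₃NH₂ = 403 − 193.4 = 209.6 mm.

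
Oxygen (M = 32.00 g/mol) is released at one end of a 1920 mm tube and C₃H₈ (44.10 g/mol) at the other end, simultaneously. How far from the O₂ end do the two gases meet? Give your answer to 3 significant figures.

1040 mm

In equal time, each gas travels a distance ∝ its rate ∝ 1/√M, so d_O₂/d_C₃H₈ = √(M_C₃H₈/M_O₂) = √(44.10/32.00) = 1.174.
With d_O₂ + d_C₃H₈ = 1920 mm, d_C₃H₈ = 1920/(1 + 1.174) = 883.2 mm.
d_O₂ = 1920 − 883.2 = 1040 mm.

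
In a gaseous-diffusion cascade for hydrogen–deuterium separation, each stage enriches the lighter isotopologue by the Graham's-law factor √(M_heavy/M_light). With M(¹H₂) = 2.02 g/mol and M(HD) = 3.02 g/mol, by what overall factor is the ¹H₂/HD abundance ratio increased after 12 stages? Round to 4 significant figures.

Overall factor = α^12 with α = √(3.02/2.02), i.e. (3.02/2.02)^(12/2).
= 1.49505^6 = 11.17.

11.17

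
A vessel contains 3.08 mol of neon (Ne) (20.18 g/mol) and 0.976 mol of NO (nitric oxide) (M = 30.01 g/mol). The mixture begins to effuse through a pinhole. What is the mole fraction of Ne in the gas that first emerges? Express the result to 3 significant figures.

Each component's effusion rate ∝ (its partial pressure)·(1/√M) ∝ n_i/√M_i.
Mole fraction of Ne in the effusate = (n_Ne/√M_Ne) / (n_Ne/√M_Ne + n_NO/√M_NO)
= (3.08/√20.18) / (3.08/√20.18 + 0.976/√30.01) = 0.6856/(0.6856 + 0.1782) = 0.794.

0.794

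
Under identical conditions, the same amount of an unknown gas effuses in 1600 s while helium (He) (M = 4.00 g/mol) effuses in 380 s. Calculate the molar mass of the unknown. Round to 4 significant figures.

From Graham's law, t_X/t_He = √(M_X/M_He).
1600/380 = 4.211 = √(M_X/4.00)
M_X = 4.00 × 4.211² = 4.00 × 17.73 = 70.91 g/mol

70.91 g/mol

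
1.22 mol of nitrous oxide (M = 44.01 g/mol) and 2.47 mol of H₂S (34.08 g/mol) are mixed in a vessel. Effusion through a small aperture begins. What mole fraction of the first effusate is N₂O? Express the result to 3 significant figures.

0.303

The effusion rate of species i is ∝ p_i/√M_i ∝ n_i/√M_i.
Mole fraction of N₂O in the effusate = (n_N₂O/√M_N₂O) / (n_N₂O/√M_N₂O + n_H₂S/√M_H₂S)
= (1.22/√44.01) / (1.22/√44.01 + 2.47/√34.08) = 0.1839/(0.1839 + 0.4231) = 0.303.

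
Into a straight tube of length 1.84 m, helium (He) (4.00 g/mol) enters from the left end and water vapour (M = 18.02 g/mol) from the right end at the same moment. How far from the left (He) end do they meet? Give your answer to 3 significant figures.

1.25 m

Distances travelled in equal time are proportional to diffusion rates, so d_He/d_H₂O = √(M_H₂O/M_He) = √(18.02/4.00) = 2.122.
With d_He + d_H₂O = 1.84 m, d_H₂O = 1.84/(1 + 2.122) = 0.5893 m.
d_He = 1.84 − 0.5893 = 1.25 m.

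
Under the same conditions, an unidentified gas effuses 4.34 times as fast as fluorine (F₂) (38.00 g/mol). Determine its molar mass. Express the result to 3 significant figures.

By Graham's law, rate_X/rate_F₂ = √(M_F₂/M_X).
4.34 = √(38.00/M_X)
M_X = 38.00 / 4.34² = 38.00 / 18.84 = 2.02 g/mol

2.02 g/mol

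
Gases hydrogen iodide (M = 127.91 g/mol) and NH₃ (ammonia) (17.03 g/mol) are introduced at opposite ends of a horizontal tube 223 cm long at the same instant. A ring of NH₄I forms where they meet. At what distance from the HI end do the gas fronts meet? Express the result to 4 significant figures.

In equal time, each gas travels a distance ∝ its rate ∝ 1/√M, so d_HI/d_NH₃ = √(M_NH₃/M_HI) = √(17.03/127.91) = 0.3649.
With d_HI + d_NH₃ = 223 cm, d_NH₃ = 223/(1 + 0.3649) = 163.4 cm.
d_HI = 223 − 163.4 = 59.62 cm.

59.62 cm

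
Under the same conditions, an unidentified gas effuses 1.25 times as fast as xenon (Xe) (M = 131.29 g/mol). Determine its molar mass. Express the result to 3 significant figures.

Since effusion rate ∝ 1/√M, rate_X/rate_Xe = √(M_Xe/M_X).
1.25 = √(131.29/M_X)
M_X = 131.29 / 1.25² = 131.29 / 1.562 = 84.0 g/mol

84.0 g/mol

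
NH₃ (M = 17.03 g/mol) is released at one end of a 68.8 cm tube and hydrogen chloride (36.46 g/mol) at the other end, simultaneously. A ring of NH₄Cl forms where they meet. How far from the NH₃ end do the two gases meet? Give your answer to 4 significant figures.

Distances travelled in equal time are proportional to diffusion rates, so d_NH₃/d_HCl = √(M_HCl/M_NH₃) = √(36.46/17.03) = 1.463.
With d_NH₃ + d_HCl = 68.8 cm, d_HCl = 68.8/(1 + 1.463) = 27.93 cm.
d_NH₃ = 68.8 − 27.93 = 40.87 cm.

40.87 cm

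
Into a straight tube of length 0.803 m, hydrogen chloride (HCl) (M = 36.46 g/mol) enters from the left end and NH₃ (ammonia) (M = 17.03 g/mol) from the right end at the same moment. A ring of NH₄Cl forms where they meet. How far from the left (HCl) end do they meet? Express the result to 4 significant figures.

The fronts meet when d_HCl + d_NH₃ = L with d_HCl/d_NH₃ = √(M_NH₃/M_HCl) (Graham's law). Here √(M_NH₃/M_HCl) = √(17.03/36.46) = 0.6834.
With d_HCl + d_NH₃ = 0.803 m, d_NH₃ = 0.803/(1 + 0.6834) = 0.4770 m.
d_HCl = 0.803 − 0.4770 = 0.3260 m.

0.3260 m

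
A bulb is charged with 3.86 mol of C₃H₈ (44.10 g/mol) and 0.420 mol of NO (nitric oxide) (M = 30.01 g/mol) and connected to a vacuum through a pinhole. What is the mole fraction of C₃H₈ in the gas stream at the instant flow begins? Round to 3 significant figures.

Each component's effusion rate ∝ (its partial pressure)·(1/√M) ∝ n_i/√M_i.
x_C₃H₈(eff) = (n_C₃H₈/√M_C₃H₈) / (n_C₃H₈/√M_C₃H₈ + n_NO/√M_NO)
= (3.86/√44.10) / (3.86/√44.10 + 0.420/√30.01) = 0.5813/(0.5813 + 0.07667) = 0.883.

0.883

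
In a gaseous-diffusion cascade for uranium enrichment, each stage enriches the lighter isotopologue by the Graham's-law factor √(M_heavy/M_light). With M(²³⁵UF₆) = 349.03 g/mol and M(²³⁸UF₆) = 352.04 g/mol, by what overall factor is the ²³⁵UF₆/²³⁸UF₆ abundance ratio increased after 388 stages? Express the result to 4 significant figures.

The single-stage factor is √(M_heavy/M_light), so 388 stages give [√(352.04/349.03)]^388 = (352.04/349.03)^(388/2).
= 1.00862^194 = 5.290.

5.290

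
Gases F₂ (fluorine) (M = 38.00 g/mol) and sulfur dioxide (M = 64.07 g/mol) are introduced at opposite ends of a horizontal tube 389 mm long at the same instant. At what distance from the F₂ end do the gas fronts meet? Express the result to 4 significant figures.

Graham's law gives d_F₂/d_SO₂ = rate_F₂/rate_SO₂ = √(M_SO₂/M_F₂) = √(64.07/38.00) = 1.298.
With d_F₂ + d_SO₂ = 389 mm, d_SO₂ = 389/(1 + 1.298) = 169.2 mm.
d_F₂ = 389 − 169.2 = 219.8 mm.

219.8 mm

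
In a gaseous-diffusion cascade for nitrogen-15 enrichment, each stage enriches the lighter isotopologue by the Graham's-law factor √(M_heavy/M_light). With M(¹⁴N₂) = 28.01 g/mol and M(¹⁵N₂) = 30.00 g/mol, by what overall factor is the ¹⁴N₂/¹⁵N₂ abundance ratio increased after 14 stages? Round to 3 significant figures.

1.62

Each stage multiplies the ratio by α = √(30.00/28.01), so after 14 stages the overall factor is α^14 = (30.00/28.01)^(14/2).
= 1.07105^7 = 1.62.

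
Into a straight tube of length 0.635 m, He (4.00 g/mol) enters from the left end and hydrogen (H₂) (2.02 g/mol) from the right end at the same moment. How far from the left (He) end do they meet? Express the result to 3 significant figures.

0.264 m

Distances travelled in equal time are proportional to diffusion rates, so d_He/d_H₂ = √(M_H₂/M_He) = √(2.02/4.00) = 0.7106.
With d_He + d_H₂ = 0.635 m, d_H₂ = 0.635/(1 + 0.7106) = 0.3712 m.
d_He = 0.635 − 0.3712 = 0.264 m.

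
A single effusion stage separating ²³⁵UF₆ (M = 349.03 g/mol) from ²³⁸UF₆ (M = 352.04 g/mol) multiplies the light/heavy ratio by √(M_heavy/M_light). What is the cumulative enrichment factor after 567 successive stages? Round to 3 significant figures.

After 567 stages the ratio has grown by (√(352.04/349.03))^567 = (352.04/349.03)^(567/2).
= 1.00862^(567/2) = 11.4.

11.4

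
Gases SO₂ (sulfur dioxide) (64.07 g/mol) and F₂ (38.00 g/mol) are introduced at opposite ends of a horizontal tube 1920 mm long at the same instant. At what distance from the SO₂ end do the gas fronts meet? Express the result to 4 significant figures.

835.3 mm

In equal time, each gas travels a distance ∝ its rate ∝ 1/√M, so d_SO₂/d_F₂ = √(M_F₂/M_SO₂) = √(38.00/64.07) = 0.7701.
With d_SO₂ + d_F₂ = 1920 mm, d_F₂ = 1920/(1 + 0.7701) = 1085 mm.
d_SO₂ = 1920 − 1085 = 835.3 mm.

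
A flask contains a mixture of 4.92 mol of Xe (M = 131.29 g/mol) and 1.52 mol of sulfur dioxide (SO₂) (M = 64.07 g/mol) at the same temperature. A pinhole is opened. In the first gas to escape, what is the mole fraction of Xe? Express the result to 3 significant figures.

Each component's effusion rate ∝ (its partial pressure)·(1/√M) ∝ n_i/√M_i.
Mole fraction of Xe in the effusate = (n_Xe/√M_Xe) / (n_Xe/√M_Xe + n_SO₂/√M_SO₂)
= (4.92/√131.29) / (4.92/√131.29 + 1.52/√64.07) = 0.4294/(0.4294 + 0.1899) = 0.693.

0.693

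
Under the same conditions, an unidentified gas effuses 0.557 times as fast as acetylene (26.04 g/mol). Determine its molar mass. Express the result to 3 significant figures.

83.9 g/mol

Since effusion rate ∝ 1/√M, rate_X/rate_C₂H₂ = √(M_C₂H₂/M_X).
0.557 = √(26.04/M_X)
M_X = 26.04 / 0.557² = 26.04 / 0.3102 = 83.9 g/mol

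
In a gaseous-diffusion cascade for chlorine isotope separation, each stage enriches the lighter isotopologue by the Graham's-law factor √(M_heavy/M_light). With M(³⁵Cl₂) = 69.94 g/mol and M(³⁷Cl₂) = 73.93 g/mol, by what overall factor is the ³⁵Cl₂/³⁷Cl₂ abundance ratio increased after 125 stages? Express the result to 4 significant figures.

32.06

Overall factor = α^125 with α = √(73.93/69.94), i.e. (73.93/69.94)^(125/2).
= 1.05705^(125/2) = 32.06.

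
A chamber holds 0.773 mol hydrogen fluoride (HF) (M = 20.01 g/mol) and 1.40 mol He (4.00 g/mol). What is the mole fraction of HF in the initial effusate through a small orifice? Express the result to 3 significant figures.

Effusion rate of each component ∝ n_i/√M_i (partial pressure × 1/√M).
Mole fraction of HF in the effusate = (n_HF/√M_HF) / (n_HF/√M_HF + n_He/√M_He)
= (0.773/√20.01) / (0.773/√20.01 + 1.40/√4.00) = 0.1728/(0.1728 + 0.7000) = 0.198.

0.198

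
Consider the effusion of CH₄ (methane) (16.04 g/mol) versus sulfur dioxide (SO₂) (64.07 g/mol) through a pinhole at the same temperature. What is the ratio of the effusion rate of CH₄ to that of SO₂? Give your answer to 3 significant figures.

2.00

Using Graham's law: rate_CH₄/rate_SO₂ = √(M_SO₂/M_CH₄) = √(64.07/16.04) = √3.994 = 2.00.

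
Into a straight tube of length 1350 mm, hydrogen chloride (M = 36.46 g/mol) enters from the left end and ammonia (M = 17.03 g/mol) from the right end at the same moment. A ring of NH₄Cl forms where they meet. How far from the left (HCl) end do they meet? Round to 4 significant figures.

548.1 mm

Distances travelled in equal time are proportional to diffusion rates, so d_HCl/d_NH₃ = √(M_NH₃/M_HCl) = √(17.03/36.46) = 0.6834.
With d_HCl + d_NH₃ = 1350 mm, d_NH₃ = 1350/(1 + 0.6834) = 801.9 mm.
d_HCl = 1350 − 801.9 = 548.1 mm.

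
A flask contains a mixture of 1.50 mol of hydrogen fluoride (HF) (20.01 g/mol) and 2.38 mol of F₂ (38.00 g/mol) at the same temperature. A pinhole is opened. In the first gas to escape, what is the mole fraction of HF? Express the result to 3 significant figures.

Each component's effusion rate ∝ (its partial pressure)·(1/√M) ∝ n_i/√M_i.
x_HF(eff) = (n_HF/√M_HF) / (n_HF/√M_HF + n_F₂/√M_F₂)
= (1.50/√20.01) / (1.50/√20.01 + 2.38/√38.00) = 0.3353/(0.3353 + 0.3861) = 0.465.

0.465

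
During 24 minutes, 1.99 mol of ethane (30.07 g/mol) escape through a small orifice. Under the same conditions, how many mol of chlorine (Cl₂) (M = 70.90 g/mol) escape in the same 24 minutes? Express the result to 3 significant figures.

1.30 mol

From Graham's law, rate_Cl₂/rate_C₂H₆ = √(M_C₂H₆/M_Cl₂) = √(30.07/70.90) = √0.4241 = 0.6512.
So the amount for Cl₂ is 1.99 × 0.6512 = 1.30 mol.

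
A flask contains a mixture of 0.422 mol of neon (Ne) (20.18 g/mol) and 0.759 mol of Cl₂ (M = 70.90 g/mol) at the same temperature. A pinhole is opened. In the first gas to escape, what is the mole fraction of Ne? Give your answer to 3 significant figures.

Rate_i ∝ x_i/√M_i (Graham's law weighted by mole fraction), so the effusate composition follows n_i/√M_i.
Mole fraction of Ne in the effusate = (n_Ne/√M_Ne) / (n_Ne/√M_Ne + n_Cl₂/√M_Cl₂)
= (0.422/√20.18) / (0.422/√20.18 + 0.759/√70.90) = 0.09394/(0.09394 + 0.09014) = 0.510.

0.510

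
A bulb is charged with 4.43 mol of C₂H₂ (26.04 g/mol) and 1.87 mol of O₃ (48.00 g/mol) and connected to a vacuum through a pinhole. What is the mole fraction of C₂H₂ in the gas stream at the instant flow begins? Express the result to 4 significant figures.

Effusion rate of each component ∝ n_i/√M_i (partial pressure × 1/√M).
So x_C₂H₂ in the escaping gas = (n_C₂H₂/√M_C₂H₂) / Σ(n_i/√M_i)
= (4.43/√26.04) / (4.43/√26.04 + 1.87/√48.00) = 0.8681/(0.8681 + 0.2699) = 0.7628.

0.7628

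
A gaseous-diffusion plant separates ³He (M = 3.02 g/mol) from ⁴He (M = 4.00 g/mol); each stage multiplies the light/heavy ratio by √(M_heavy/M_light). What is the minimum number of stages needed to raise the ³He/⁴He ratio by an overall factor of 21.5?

With α = √(4.00/3.02) per stage, ln α = ½ ln(1.32450) = 0.1405.
Need α^N ≥ 21.5 ⇒ N ≥ ln(21.5) / ln α = 3.068 / 0.1405 = 21.83.
So at least 22 stages are needed.

22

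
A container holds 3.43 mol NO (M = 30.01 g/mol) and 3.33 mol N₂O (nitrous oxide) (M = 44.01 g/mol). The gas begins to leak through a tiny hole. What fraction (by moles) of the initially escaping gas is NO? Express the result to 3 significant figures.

0.555

The effusion rate of species i is ∝ p_i/√M_i ∝ n_i/√M_i.
Mole fraction of NO in the effusate = (n_NO/√M_NO) / (n_NO/√M_NO + n_N₂O/√M_N₂O)
= (3.43/√30.01) / (3.43/√30.01 + 3.33/√44.01) = 0.6261/(0.6261 + 0.5020) = 0.555.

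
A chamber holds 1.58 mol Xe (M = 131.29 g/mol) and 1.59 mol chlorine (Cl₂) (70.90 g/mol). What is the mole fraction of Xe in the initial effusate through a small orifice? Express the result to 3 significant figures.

0.422

Effusion rate of each component ∝ n_i/√M_i (partial pressure × 1/√M).
x_Xe(eff) = (n_Xe/√M_Xe) / (n_Xe/√M_Xe + n_Cl₂/√M_Cl₂)
= (1.58/√131.29) / (1.58/√131.29 + 1.59/√70.90) = 0.1379/(0.1379 + 0.1888) = 0.422.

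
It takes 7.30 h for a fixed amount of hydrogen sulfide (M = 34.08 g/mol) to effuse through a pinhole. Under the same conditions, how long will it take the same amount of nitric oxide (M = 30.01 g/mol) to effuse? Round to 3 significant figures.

By Graham's law, t_NO/t_H₂S = √(M_NO/M_H₂S) = √(30.01/34.08) = √0.8806 = 0.9384.
So the time for NO is 7.30 × 0.9384 = 6.85 h.

6.85 h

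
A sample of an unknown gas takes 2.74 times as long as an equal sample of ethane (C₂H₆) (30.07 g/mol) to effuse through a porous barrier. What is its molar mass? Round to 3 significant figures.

226 g/mol

By Graham's law, t_X/t_C₂H₆ = √(M_X/M_C₂H₆).
2.74 = √(M_X/30.07)
M_X = 30.07 × 2.74² = 30.07 × 7.508 = 226 g/mol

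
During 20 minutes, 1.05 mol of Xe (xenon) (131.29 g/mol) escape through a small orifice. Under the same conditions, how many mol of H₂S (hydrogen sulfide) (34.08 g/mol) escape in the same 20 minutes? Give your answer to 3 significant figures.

2.06 mol

Using Graham's law: rate_H₂S/rate_Xe = √(M_Xe/M_H₂S) = √(131.29/34.08) = √3.852 = 1.963.
So the amount for H₂S is 1.05 × 1.963 = 2.06 mol.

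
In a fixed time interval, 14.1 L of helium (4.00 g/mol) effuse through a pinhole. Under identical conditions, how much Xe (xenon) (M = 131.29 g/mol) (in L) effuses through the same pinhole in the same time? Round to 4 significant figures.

2.461 L

Using Graham's law: rate_Xe/rate_He = √(M_He/M_Xe) = √(4.00/131.29) = √0.03047 = 0.1745.
So the volume for Xe is 14.1 × 0.1745 = 2.461 L.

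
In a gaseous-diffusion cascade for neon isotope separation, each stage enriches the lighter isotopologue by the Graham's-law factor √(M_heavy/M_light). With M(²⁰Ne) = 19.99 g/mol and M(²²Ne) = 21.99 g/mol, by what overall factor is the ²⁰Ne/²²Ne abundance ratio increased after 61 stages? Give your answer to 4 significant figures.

The single-stage factor is √(M_heavy/M_light), so 61 stages give [√(21.99/19.99)]^61 = (21.99/19.99)^(61/2).
= 1.10005^(61/2) = 18.33.

18.33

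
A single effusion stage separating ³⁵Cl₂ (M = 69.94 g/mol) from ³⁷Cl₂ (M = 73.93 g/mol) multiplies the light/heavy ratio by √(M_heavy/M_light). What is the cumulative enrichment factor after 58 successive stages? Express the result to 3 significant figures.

Each stage multiplies the ratio by α = √(73.93/69.94), so after 58 stages the overall factor is α^58 = (73.93/69.94)^(58/2).
= 1.05705^29 = 5.00.

5.00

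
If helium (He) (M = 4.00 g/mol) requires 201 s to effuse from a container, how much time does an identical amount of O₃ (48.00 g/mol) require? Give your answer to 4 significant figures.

696.3 s

Using Graham's law: t_O₃/t_He = √(M_O₃/M_He) = √(48.00/4.00) = √12.00 = 3.464.
So the time for O₃ is 201 × 3.464 = 696.3 s.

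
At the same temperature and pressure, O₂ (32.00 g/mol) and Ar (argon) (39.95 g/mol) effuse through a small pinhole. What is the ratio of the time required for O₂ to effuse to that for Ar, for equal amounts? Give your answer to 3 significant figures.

Since effusion rate ∝ 1/√M, t_O₂/t_Ar = √(M_O₂/M_Ar) = √(32.00/39.95) = √0.8010 = 0.895.

0.895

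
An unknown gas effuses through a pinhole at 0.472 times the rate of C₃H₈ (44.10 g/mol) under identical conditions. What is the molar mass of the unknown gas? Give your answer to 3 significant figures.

198 g/mol

Since effusion rate ∝ 1/√M, rate_X/rate_C₃H₈ = √(M_C₃H₈/M_X).
0.472 = √(44.10/M_X)
M_X = 44.10 / 0.472² = 44.10 / 0.2228 = 198 g/mol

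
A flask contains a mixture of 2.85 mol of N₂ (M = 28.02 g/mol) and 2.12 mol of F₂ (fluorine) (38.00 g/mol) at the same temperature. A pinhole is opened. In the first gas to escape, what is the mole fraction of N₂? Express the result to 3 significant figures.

0.610

Effusion rate of each component ∝ n_i/√M_i (partial pressure × 1/√M).
So x_N₂ in the escaping gas = (n_N₂/√M_N₂) / Σ(n_i/√M_i)
= (2.85/√28.02) / (2.85/√28.02 + 2.12/√38.00) = 0.5384/(0.5384 + 0.3439) = 0.610.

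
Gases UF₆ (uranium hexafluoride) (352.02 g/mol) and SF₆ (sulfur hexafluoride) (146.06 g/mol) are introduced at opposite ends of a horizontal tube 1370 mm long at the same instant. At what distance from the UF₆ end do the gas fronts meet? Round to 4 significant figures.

536.7 mm

Distances travelled in equal time are proportional to diffusion rates, so d_UF₆/d_SF₆ = √(M_SF₆/M_UF₆) = √(146.06/352.02) = 0.6441.
With d_UF₆ + d_SF₆ = 1370 mm, d_SF₆ = 1370/(1 + 0.6441) = 833.3 mm.
d_UF₆ = 1370 − 833.3 = 536.7 mm.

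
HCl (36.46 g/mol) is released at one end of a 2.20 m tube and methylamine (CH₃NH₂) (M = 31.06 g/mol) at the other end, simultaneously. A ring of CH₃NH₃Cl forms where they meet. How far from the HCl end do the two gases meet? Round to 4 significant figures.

In equal time, each gas travels a distance ∝ its rate ∝ 1/√M, so d_HCl/d_CH₃NH₂ = √(M_CH₃NH₂/M_HCl) = √(31.06/36.46) = 0.9230.
With d_HCl + d_CH₃NH₂ = 2.20 m, d_CH₃NH₂ = 2.20/(1 + 0.9230) = 1.144 m.
d_HCl = 2.20 − 1.144 = 1.056 m.

1.056 m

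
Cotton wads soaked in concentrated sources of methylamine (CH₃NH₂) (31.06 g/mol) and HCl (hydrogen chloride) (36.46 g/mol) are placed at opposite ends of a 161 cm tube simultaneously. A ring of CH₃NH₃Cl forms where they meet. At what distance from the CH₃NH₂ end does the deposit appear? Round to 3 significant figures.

Graham's law gives d_CH₃NH₂/d_HCl = rate_CH₃NH₂/rate_HCl = √(M_HCl/M_CH₃NH₂) = √(36.46/31.06) = 1.083.
With d_CH₃NH₂ + d_HCl = 161 cm, d_HCl = 161/(1 + 1.083) = 77.28 cm.
d_CH₃NH₂ = 161 − 77.28 = 83.7 cm.

83.7 cm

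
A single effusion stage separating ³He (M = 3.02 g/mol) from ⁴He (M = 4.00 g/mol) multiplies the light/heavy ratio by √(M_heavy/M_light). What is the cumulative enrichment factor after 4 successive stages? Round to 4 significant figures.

Overall factor = α^4 with α = √(4.00/3.02), i.e. (4.00/3.02)^(4/2).
= 1.32450^2 = 1.754.

1.754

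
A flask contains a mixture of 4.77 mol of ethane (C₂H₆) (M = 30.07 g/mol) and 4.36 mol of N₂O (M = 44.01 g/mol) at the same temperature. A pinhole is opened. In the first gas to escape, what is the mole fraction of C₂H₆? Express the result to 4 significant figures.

Rate_i ∝ x_i/√M_i (Graham's law weighted by mole fraction), so the effusate composition follows n_i/√M_i.
Mole fraction of C₂H₆ in the effusate = (n_C₂H₆/√M_C₂H₆) / (n_C₂H₆/√M_C₂H₆ + n_N₂O/√M_N₂O)
= (4.77/√30.07) / (4.77/√30.07 + 4.36/√44.01) = 0.8699/(0.8699 + 0.6572) = 0.5696.

0.5696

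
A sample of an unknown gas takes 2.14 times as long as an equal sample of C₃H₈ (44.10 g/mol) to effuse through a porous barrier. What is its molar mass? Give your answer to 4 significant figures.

Using Graham's law: t_X/t_C₃H₈ = √(M_X/M_C₃H₈).
2.14 = √(M_X/44.10)
M_X = 44.10 × 2.14² = 44.10 × 4.580 = 202.0 g/mol

202.0 g/mol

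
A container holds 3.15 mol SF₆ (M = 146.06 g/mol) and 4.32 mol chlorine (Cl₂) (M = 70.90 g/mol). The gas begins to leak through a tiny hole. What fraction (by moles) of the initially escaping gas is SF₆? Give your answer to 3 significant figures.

0.337

Rate_i ∝ x_i/√M_i (Graham's law weighted by mole fraction), so the effusate composition follows n_i/√M_i.
Mole fraction of SF₆ in the effusate = (n_SF₆/√M_SF₆) / (n_SF₆/√M_SF₆ + n_Cl₂/√M_Cl₂)
= (3.15/√146.06) / (3.15/√146.06 + 4.32/√70.90) = 0.2606/(0.2606 + 0.5131) = 0.337.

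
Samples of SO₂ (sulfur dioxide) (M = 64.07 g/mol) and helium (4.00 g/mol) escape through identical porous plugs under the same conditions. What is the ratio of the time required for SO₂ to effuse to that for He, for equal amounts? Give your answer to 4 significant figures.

4.002

By Graham's law, t_SO₂/t_He = √(M_SO₂/M_He) = √(64.07/4.00) = √16.02 = 4.002.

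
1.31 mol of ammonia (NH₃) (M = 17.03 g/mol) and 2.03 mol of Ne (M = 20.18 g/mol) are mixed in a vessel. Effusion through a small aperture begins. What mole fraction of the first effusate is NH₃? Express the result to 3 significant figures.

The effusion rate of species i is ∝ p_i/√M_i ∝ n_i/√M_i.
Mole fraction of NH₃ in the effusate = (n_NH₃/√M_NH₃) / (n_NH₃/√M_NH₃ + n_Ne/√M_Ne)
= (1.31/√17.03) / (1.31/√17.03 + 2.03/√20.18) = 0.3174/(0.3174 + 0.4519) = 0.413.

0.413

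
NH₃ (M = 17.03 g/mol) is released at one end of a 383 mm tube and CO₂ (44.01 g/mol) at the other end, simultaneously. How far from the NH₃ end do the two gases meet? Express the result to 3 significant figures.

Distances travelled in equal time are proportional to diffusion rates, so d_NH₃/d_CO₂ = √(M_CO₂/M_NH₃) = √(44.01/17.03) = 1.608.
With d_NH₃ + d_CO₂ = 383 mm, d_CO₂ = 383/(1 + 1.608) = 146.9 mm.
d_NH₃ = 383 − 146.9 = 236 mm.

236 mm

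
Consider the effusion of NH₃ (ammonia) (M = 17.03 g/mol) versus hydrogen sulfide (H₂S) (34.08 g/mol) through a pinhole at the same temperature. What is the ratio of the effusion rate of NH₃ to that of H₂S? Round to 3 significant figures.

1.41

Graham's law gives rate_NH₃/rate_H₂S = √(M_H₂S/M_NH₃) = √(34.08/17.03) = √2.001 = 1.41.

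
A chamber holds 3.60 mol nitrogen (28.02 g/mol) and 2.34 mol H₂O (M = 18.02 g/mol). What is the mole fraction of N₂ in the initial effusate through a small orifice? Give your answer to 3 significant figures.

0.552

The effusion rate of species i is ∝ p_i/√M_i ∝ n_i/√M_i.
So x_N₂ in the escaping gas = (n_N₂/√M_N₂) / Σ(n_i/√M_i)
= (3.60/√28.02) / (3.60/√28.02 + 2.34/√18.02) = 0.6801/(0.6801 + 0.5512) = 0.552.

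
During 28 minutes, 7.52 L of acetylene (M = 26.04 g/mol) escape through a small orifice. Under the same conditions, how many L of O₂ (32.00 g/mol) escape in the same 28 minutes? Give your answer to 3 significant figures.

From Graham's law, rate_O₂/rate_C₂H₂ = √(M_C₂H₂/M_O₂) = √(26.04/32.00) = √0.8137 = 0.9021.
So the volume for O₂ is 7.52 × 0.9021 = 6.78 L.

6.78 L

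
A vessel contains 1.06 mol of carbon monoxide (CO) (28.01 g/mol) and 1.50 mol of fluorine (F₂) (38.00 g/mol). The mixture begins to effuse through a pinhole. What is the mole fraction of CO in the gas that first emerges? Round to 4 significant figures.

0.4515

Each component's effusion rate ∝ (its partial pressure)·(1/√M) ∝ n_i/√M_i.
So x_CO in the escaping gas = (n_CO/√M_CO) / Σ(n_i/√M_i)
= (1.06/√28.01) / (1.06/√28.01 + 1.50/√38.00) = 0.2003/(0.2003 + 0.2433) = 0.4515.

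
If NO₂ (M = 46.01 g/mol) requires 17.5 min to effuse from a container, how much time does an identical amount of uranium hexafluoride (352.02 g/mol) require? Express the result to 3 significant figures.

48.4 min

Using Graham's law: t_UF₆/t_NO₂ = √(M_UF₆/M_NO₂) = √(352.02/46.01) = √7.651 = 2.766.
So the time for UF₆ is 17.5 × 2.766 = 48.4 min.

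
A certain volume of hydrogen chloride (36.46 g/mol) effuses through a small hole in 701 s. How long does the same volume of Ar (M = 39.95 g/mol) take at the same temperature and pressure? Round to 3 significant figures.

Since effusion rate ∝ 1/√M, t_Ar/t_HCl = √(M_Ar/M_HCl) = √(39.95/36.46) = √1.096 = 1.047.
So the time for Ar is 701 × 1.047 = 734 s.

734 s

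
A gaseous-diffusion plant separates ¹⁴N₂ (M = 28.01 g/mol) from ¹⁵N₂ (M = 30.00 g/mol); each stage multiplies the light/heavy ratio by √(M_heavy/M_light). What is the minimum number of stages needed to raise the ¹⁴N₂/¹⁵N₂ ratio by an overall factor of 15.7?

Single-stage factor α = √(30.00/28.01), so ln α = ½ ln(1.07105) = 0.03432.
Need α^N ≥ 15.7 ⇒ N ≥ ln(15.7) / ln α = 2.754 / 0.03432 = 80.24.
So at least 81 stages are needed.

81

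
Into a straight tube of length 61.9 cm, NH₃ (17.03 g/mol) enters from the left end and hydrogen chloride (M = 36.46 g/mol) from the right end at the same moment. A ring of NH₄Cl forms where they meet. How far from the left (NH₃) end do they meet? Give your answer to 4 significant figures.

36.77 cm

The fronts meet when d_NH₃ + d_HCl = L with d_NH₃/d_HCl = √(M_HCl/M_NH₃) (Graham's law). Here √(M_HCl/M_NH₃) = √(36.46/17.03) = 1.463.
With d_NH₃ + d_HCl = 61.9 cm, d_HCl = 61.9/(1 + 1.463) = 25.13 cm.
d_NH₃ = 61.9 − 25.13 = 36.77 cm.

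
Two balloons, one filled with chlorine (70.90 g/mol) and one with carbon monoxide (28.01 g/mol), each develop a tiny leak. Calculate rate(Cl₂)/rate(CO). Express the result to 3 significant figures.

By Graham's law, rate_Cl₂/rate_CO = √(M_CO/M_Cl₂) = √(28.01/70.90) = √0.3951 = 0.629.

0.629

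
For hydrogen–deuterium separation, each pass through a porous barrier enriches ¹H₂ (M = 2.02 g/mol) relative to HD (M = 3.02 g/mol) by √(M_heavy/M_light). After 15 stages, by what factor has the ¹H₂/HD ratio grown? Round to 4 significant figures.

20.41

After 15 stages the ratio has grown by (√(3.02/2.02))^15 = (3.02/2.02)^(15/2).
= 1.49505^(15/2) = 20.41.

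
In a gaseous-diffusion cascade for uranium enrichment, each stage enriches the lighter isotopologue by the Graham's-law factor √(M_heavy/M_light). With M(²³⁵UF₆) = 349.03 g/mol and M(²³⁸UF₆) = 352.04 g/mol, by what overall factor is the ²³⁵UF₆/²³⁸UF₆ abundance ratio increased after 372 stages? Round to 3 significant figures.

Each stage multiplies the ratio by α = √(352.04/349.03), so after 372 stages the overall factor is α^372 = (352.04/349.03)^(372/2).
= 1.00862^186 = 4.94.

4.94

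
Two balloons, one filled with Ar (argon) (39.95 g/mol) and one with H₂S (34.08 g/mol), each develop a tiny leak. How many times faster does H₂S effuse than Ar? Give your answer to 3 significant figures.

1.08

From Graham's law, rate_H₂S/rate_Ar = √(M_Ar/M_H₂S) = √(39.95/34.08) = √1.172 = 1.08.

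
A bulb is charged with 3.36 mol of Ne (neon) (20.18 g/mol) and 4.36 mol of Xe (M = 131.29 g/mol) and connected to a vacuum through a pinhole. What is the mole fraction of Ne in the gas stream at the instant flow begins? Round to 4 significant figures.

The effusion rate of species i is ∝ p_i/√M_i ∝ n_i/√M_i.
So x_Ne in the escaping gas = (n_Ne/√M_Ne) / Σ(n_i/√M_i)
= (3.36/√20.18) / (3.36/√20.18 + 4.36/√131.29) = 0.7480/(0.7480 + 0.3805) = 0.6628.

0.6628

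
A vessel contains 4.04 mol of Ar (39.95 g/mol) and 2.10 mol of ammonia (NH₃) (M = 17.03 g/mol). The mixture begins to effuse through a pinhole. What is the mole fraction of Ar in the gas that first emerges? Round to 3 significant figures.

0.557

The effusion rate of species i is ∝ p_i/√M_i ∝ n_i/√M_i.
Mole fraction of Ar in the effusate = (n_Ar/√M_Ar) / (n_Ar/√M_Ar + n_NH₃/√M_NH₃)
= (4.04/√39.95) / (4.04/√39.95 + 2.10/√17.03) = 0.6392/(0.6392 + 0.5089) = 0.557.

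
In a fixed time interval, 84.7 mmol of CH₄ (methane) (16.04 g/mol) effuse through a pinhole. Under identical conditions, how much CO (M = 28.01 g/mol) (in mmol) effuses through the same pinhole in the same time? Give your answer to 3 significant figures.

64.1 mmol

By Graham's law, rate_CO/rate_CH₄ = √(M_CH₄/M_CO) = √(16.04/28.01) = √0.5727 = 0.7567.
So the amount for CO is 84.7 × 0.7567 = 64.1 mmol.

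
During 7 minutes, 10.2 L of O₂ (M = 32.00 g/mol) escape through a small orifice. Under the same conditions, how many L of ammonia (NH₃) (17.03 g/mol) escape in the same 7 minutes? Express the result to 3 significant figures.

Since effusion rate ∝ 1/√M, rate_NH₃/rate_O₂ = √(M_O₂/M_NH₃) = √(32.00/17.03) = √1.879 = 1.371.
So the volume for NH₃ is 10.2 × 1.371 = 14.0 L.

14.0 L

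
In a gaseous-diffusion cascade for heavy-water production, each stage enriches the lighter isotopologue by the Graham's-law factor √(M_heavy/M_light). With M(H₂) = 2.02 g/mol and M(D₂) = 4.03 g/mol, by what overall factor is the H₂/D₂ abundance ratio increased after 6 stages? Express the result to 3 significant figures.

7.94

After 6 stages the ratio has grown by (√(4.03/2.02))^6 = (4.03/2.02)^(6/2).
= 1.99505^3 = 7.94.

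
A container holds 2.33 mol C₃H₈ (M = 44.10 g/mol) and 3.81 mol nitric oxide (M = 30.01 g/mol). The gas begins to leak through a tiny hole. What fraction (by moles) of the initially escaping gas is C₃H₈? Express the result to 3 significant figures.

0.335

Rate_i ∝ x_i/√M_i (Graham's law weighted by mole fraction), so the effusate composition follows n_i/√M_i.
So x_C₃H₈ in the escaping gas = (n_C₃H₈/√M_C₃H₈) / Σ(n_i/√M_i)
= (2.33/√44.10) / (2.33/√44.10 + 3.81/√30.01) = 0.3509/(0.3509 + 0.6955) = 0.335.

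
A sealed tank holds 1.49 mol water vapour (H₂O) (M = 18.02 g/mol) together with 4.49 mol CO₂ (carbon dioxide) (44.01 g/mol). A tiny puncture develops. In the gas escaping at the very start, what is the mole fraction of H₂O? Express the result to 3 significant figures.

0.342

The effusion rate of species i is ∝ p_i/√M_i ∝ n_i/√M_i.
Mole fraction of H₂O in the effusate = (n_H₂O/√M_H₂O) / (n_H₂O/√M_H₂O + n_CO₂/√M_CO₂)
= (1.49/√18.02) / (1.49/√18.02 + 4.49/√44.01) = 0.3510/(0.3510 + 0.6768) = 0.342.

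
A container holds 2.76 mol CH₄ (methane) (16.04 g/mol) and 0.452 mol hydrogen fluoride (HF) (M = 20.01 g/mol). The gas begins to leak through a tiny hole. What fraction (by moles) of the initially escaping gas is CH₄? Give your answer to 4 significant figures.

Each component's effusion rate ∝ (its partial pressure)·(1/√M) ∝ n_i/√M_i.
So x_CH₄ in the escaping gas = (n_CH₄/√M_CH₄) / Σ(n_i/√M_i)
= (2.76/√16.04) / (2.76/√16.04 + 0.452/√20.01) = 0.6891/(0.6891 + 0.1010) = 0.8721.

0.8721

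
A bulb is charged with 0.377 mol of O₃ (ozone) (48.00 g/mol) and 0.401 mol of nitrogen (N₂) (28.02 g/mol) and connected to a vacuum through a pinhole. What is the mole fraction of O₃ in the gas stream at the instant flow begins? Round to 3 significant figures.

0.418

Effusion rate of each component ∝ n_i/√M_i (partial pressure × 1/√M).
So x_O₃ in the escaping gas = (n_O₃/√M_O₃) / Σ(n_i/√M_i)
= (0.377/√48.00) / (0.377/√48.00 + 0.401/√28.02) = 0.05442/(0.05442 + 0.07575) = 0.418.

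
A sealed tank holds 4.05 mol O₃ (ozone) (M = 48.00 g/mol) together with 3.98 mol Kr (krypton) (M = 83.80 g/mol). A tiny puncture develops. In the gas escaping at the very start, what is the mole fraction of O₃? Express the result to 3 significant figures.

0.573

Effusion rate of each component ∝ n_i/√M_i (partial pressure × 1/√M).
x_O₃(eff) = (n_O₃/√M_O₃) / (n_O₃/√M_O₃ + n_Kr/√M_Kr)
= (4.05/√48.00) / (4.05/√48.00 + 3.98/√83.80) = 0.5846/(0.5846 + 0.4348) = 0.573.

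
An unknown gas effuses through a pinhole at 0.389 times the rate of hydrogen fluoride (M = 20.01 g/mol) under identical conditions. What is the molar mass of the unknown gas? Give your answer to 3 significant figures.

By Graham's law, rate_X/rate_HF = √(M_HF/M_X).
0.389 = √(20.01/M_X)
M_X = 20.01 / 0.389² = 20.01 / 0.1513 = 132 g/mol

132 g/mol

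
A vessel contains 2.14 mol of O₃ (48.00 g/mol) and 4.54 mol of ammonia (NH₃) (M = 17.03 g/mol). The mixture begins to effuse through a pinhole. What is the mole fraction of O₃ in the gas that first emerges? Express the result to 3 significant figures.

0.219

Effusion rate of each component ∝ n_i/√M_i (partial pressure × 1/√M).
Mole fraction of O₃ in the effusate = (n_O₃/√M_O₃) / (n_O₃/√M_O₃ + n_NH₃/√M_NH₃)
= (2.14/√48.00) / (2.14/√48.00 + 4.54/√17.03) = 0.3089/(0.3089 + 1.100) = 0.219.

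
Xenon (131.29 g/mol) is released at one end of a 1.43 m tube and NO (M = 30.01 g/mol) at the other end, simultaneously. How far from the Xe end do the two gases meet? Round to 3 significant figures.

In equal time, each gas travels a distance ∝ its rate ∝ 1/√M, so d_Xe/d_NO = √(M_NO/M_Xe) = √(30.01/131.29) = 0.4781.
With d_Xe + d_NO = 1.43 m, d_NO = 1.43/(1 + 0.4781) = 0.9675 m.
d_Xe = 1.43 − 0.9675 = 0.463 m.

0.463 m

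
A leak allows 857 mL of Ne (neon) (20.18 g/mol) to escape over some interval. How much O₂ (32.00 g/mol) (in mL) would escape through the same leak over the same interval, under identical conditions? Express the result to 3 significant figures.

681 mL

From Graham's law, rate_O₂/rate_Ne = √(M_Ne/M_O₂) = √(20.18/32.00) = √0.6306 = 0.7941.
So the volume for O₂ is 857 × 0.7941 = 681 mL.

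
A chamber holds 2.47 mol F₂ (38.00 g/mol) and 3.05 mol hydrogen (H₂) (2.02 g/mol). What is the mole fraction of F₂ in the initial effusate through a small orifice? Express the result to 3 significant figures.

0.157

Each component's effusion rate ∝ (its partial pressure)·(1/√M) ∝ n_i/√M_i.
Mole fraction of F₂ in the effusate = (n_F₂/√M_F₂) / (n_F₂/√M_F₂ + n_H₂/√M_H₂)
= (2.47/√38.00) / (2.47/√38.00 + 3.05/√2.02) = 0.4007/(0.4007 + 2.146) = 0.157.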